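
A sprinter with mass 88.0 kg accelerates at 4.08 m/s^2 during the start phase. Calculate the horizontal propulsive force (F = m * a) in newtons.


F = m * a
= 88.0 * 4.08
= 359.04 N

359.04 N


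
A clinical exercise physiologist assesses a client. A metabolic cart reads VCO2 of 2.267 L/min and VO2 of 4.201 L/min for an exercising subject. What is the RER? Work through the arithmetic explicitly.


RER = VCO2 / VO2 = 2.267 / 4.201 = 0.5396

0.5396


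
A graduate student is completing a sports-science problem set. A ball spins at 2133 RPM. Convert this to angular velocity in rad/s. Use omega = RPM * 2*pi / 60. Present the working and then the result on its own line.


omega = 2133 * 2 * pi / 60
= 2133 * 6.28318531 / 60
= 13402.034 / 60
= 223.367 rad/s

223.367 rad/s


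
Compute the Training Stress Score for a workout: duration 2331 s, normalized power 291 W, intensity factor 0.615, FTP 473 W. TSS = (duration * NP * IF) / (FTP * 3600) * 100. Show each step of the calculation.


Product = 2331 * 291 * 0.615 = 417167.415
Base = 473 * 3600 = 1702800
TSS = 417167.415 / 1702800 * 100 = 24.5

24.5 TSS


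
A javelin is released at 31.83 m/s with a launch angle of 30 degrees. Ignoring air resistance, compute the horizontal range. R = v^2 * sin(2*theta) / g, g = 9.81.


Launch speed squared = 1013.1489
sin(2 * 30 deg) = 0.866025
Range = 1013.1489 * 0.866025 / 9.81
= 89.441 m

89.441 m


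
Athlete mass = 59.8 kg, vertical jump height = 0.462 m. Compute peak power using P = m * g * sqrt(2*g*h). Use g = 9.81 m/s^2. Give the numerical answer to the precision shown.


sqrt(2 * 9.81 * 0.462) = sqrt(9.06444) = 3.010721 m/s
P = 59.8 * 9.81 * 3.010721
= 1766.2 W

1766.2 W


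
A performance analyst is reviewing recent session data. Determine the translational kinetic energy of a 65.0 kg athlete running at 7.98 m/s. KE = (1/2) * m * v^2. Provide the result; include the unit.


KE = 0.5 * m * v^2
= 0.5 * 65.0 * 7.98^2
= 0.5 * 65.0 * 63.6804
= 2069.61 J

2069.61 J


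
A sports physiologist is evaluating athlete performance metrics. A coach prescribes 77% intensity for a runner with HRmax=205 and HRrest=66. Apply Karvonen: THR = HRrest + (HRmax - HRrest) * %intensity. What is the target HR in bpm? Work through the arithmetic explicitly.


Heart rate reserve = 205 - 66 = 139
Intensity fraction = 77 / 100 = 0.77
THR = 66 + 139 * 0.77 = 173.03 bpm

173.03 bpm


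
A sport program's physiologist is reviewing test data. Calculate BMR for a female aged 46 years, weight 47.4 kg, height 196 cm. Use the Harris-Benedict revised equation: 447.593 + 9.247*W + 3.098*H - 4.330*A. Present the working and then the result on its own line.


Substituting values:
W term = 9.247 * 47.4 = 438.3078
H term = 3.098 * 196 = 607.208
A term = 4.330 * 46 = 199.18
BMR = 1293.93 kcal/day

1293.93 kcal/day


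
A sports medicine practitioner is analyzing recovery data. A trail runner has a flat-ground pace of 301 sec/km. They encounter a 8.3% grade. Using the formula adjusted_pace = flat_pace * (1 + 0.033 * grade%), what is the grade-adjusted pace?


Grade factor = 1 + 0.033 * 8.3 = 1.2739
Adjusted = 301 * 1.2739 = 383.44 sec/km

383.44 s/km


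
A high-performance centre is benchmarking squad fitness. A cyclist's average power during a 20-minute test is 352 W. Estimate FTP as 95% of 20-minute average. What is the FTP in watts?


FTP = 20-min power * 0.95
= 352 * 0.95
= 334.4 W

334.4 W


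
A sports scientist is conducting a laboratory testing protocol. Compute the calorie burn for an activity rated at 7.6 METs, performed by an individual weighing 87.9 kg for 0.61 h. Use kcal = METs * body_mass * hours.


Product of METs and mass = 7.6 * 87.9 = 668.04
Total kcal = 668.04 * 0.61 = 407.5 kcal

407.5 kcal


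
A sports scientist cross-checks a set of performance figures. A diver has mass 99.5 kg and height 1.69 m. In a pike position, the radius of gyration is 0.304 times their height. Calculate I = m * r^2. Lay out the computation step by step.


r = 0.304 * 1.69 = 0.51376 m
I = m * r^2 = 99.5 * 0.263949 = 26.263 kg*m^2

26.263 kg*m^2


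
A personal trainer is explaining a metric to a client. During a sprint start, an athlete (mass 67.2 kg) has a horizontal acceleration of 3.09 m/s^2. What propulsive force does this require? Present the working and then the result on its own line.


Propulsive force = mass * acceleration
= 67.2 kg * 3.09 m/s^2
= 207.65 N

207.65 N


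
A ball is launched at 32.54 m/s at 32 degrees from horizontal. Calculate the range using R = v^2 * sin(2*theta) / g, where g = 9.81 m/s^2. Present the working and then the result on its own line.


sin(2 * 32) = sin(64) = 0.898794
v^2 = 32.54^2 = 1058.8516
R = 1058.8516 * 0.898794 / 9.81
= 97.012 m

97.012 m


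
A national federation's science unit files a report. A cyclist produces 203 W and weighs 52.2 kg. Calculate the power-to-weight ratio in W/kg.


P/W = power / mass
= 203 / 52.2
= 3.889 W/kg

3.889 W/kg


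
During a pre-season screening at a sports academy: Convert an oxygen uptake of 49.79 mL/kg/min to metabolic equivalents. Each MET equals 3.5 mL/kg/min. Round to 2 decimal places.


One MET = 3.5 mL/kg/min
Number of METs = 49.79 / 3.5
= 14.23 METs

14.23 METs


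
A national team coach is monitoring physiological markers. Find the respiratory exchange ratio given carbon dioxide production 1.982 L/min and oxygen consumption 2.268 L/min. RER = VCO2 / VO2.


VCO2 = 1.982 L/min
VO2 = 2.268 L/min
RER = 1.982 / 2.268 = 0.8739

0.8739


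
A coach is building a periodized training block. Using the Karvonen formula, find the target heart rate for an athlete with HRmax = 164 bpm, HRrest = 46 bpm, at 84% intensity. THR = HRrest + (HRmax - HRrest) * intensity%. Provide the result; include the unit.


HRR = 164 - 46 = 118
THR = 46 + 118 * 0.84
= 46 + 99.12
= 145.12 bpm

145.12 bpm


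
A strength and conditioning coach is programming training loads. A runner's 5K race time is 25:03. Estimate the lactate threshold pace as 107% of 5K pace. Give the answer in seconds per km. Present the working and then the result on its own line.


Total race time = 25*60 + 3 = 1503 seconds
5K pace = 1503 / 5 = 300.6 sec/km
LT pace = 300.6 * 1.07 = 321.64 sec/km

321.64 s/km


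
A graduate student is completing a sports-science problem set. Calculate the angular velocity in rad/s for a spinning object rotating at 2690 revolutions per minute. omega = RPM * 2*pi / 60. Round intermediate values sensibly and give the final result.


omega = RPM * 2*pi / 60
= 2690 * 6.28318531 / 60
= 281.696 rad/s

281.696 rad/s


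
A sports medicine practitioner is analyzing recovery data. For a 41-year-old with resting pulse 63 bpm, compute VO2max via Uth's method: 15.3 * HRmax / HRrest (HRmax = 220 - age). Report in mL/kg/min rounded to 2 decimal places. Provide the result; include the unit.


Step 1: HRmax = 220 - 41 = 179 bpm
Step 2: Ratio = 179 / 63 = 2.8413
Step 3: VO2max = 15.3 * 2.8413 = 43.47 mL/kg/min

43.47 mL/kg/min


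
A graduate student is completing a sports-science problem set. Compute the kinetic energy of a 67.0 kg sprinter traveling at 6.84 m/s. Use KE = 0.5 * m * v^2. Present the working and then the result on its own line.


Velocity squared = 46.7856
KE = 0.5 * 67.0 * 46.7856 = 1567.32 J

1567.32 J


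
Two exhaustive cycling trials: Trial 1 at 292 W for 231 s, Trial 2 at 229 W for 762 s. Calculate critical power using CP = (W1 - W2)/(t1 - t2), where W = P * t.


W1 = 292 * 231 = 67452 J
W2 = 229 * 762 = 174498 J
CP = (67452 - 174498) / (231 - 762)
= -107046 / -531
= 201.59 W

201.59 W


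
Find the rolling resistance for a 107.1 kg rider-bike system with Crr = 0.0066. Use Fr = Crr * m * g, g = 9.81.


m * g = 107.1 * 9.81 = 1050.651 N
Fr = 0.0066 * 1050.651 = 6.934 N

6.934 N


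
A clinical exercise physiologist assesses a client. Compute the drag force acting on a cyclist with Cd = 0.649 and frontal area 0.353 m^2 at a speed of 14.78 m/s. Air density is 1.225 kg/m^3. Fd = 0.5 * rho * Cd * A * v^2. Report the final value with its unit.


Step 1: v^2 = 218.4484
Step 2: Fd = 0.5 * 1.225 * 0.649 * 0.353 * 218.4484
= 30.653 N

30.653 N


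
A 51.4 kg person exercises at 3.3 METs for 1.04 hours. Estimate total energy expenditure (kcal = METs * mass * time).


Energy = METs * mass(kg) * time(h)
= 3.3 * 51.4 * 1.04
= 176.4 kcal

176.4 kcal


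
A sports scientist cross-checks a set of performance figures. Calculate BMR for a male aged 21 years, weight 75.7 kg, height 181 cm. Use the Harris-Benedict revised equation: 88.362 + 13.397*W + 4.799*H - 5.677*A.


Substituting values:
W term = 13.397 * 75.7 = 1014.1529
H term = 4.799 * 181 = 868.619
A term = 5.677 * 21 = 119.217
BMR = 1851.92 kcal/day

1851.92 kcal/day


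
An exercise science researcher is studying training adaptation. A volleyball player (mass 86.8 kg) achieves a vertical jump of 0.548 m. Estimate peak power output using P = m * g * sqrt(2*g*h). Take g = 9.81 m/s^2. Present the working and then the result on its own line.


2 * g * h = 2 * 9.81 * 0.548 = 10.75176
sqrt(10.75176) = 3.278988 m/s
P = 86.8 * 9.81 * 3.278988 = 2792.08 W

2792.08 W


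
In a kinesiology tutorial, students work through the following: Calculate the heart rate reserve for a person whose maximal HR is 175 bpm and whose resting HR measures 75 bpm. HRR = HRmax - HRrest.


HRmax = 175 bpm
HRrest = 75 bpm
HRR = 175 - 75 = 100 bpm

100 bpm


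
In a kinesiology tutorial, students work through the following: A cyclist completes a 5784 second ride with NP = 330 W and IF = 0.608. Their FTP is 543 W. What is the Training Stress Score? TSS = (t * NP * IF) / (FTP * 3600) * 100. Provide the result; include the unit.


t * NP * IF = 5784 * 330 * 0.608 = 1160501.76
FTP * 3600 = 1954800
TSS = (1160501.76 / 1954800) * 100 = 59.37

59.37 TSS


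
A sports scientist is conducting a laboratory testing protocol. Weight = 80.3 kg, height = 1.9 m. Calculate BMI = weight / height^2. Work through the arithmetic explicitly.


height^2 = 1.9^2 = 3.61
BMI = 80.3 / 3.61 = 22.24 kg/m^2

22.24 kg/m^2


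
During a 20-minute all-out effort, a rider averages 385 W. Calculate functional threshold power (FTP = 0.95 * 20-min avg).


FTP = 0.95 * 385
= 365.75 W

365.75 W


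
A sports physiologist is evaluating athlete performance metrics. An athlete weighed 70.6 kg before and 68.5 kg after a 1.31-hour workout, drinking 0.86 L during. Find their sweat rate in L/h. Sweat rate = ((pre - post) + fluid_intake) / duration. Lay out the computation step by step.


Body mass change = 2.1 kg
Total sweat loss = 2.1 + 0.86 = 2.96 L
Rate = 2.96 / 1.31 = 2.26 L/h

2.26 L/h


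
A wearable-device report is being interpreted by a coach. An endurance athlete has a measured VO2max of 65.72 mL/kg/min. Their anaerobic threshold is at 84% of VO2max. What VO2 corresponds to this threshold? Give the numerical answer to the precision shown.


Anaerobic threshold VO2 = VO2max * 84%
= 65.72 * 0.84
= 55.2 mL/kg/min

55.2 mL/kg/min


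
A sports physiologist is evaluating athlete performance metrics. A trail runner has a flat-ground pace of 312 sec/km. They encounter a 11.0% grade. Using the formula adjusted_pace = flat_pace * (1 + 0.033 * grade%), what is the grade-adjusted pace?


Grade factor = 1 + 0.033 * 11.0 = 1.363
Adjusted = 312 * 1.363 = 425.26 sec/km

425.26 s/km


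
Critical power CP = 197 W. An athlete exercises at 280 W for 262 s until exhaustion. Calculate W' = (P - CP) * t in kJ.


P - CP = 280 - 197 = 83 W
W' = 83 * 262 = 21746 J
= 21746 / 1000 = 21.746 kJ

21.746 kJ


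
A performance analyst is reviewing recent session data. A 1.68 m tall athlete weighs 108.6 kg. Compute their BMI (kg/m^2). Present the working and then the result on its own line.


height^2 = 2.8224 m^2
BMI = 108.6 / 2.8224 = 38.48 kg/m^2

38.48 kg/m^2


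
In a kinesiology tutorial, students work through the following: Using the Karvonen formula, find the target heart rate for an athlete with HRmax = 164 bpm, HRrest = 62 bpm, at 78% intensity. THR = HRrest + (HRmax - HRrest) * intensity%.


HRR = 164 - 62 = 102
THR = 62 + 102 * 0.78
= 62 + 79.56
= 141.56 bpm

141.56 bpm


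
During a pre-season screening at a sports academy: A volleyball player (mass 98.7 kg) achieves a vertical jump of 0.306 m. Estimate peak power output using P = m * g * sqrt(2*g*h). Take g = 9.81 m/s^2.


2 * g * h = 2 * 9.81 * 0.306 = 6.00372
sqrt(6.00372) = 2.450249 m/s
P = 98.7 * 9.81 * 2.450249 = 2372.45 W

2372.45 W


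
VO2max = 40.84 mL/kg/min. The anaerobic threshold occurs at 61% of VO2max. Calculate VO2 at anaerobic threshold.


AT fraction = 61 / 100 = 0.61
AT VO2 = 40.84 * 0.61
= 24.91 mL/kg/min

24.91 mL/kg/min


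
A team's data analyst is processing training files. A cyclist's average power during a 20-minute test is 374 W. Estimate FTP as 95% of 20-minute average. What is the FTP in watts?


FTP = 20-min power * 0.95
= 374 * 0.95
= 355.3 W

355.3 W


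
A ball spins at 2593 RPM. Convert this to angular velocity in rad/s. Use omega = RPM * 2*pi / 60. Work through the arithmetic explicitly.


omega = 2593 * 2 * pi / 60
= 2593 * 6.28318531 / 60
= 16292.3 / 60
= 271.538 rad/s

271.538 rad/s


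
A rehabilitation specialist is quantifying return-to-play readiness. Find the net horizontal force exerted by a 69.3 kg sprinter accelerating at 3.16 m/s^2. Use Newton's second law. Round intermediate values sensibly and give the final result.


Newton's second law: F = m * a
F = 69.3 * 3.16 = 218.99 N

218.99 N


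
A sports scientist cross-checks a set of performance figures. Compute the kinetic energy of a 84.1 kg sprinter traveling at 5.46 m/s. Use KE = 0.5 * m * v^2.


Velocity squared = 29.8116
KE = 0.5 * 84.1 * 29.8116 = 1253.58 J

1253.58 J


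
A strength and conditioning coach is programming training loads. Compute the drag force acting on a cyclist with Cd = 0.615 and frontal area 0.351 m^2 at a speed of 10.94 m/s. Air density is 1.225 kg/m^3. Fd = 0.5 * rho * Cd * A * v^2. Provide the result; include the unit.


Step 1: v^2 = 119.6836
Step 2: Fd = 0.5 * 1.225 * 0.615 * 0.351 * 119.6836
= 15.824 N

15.824 N


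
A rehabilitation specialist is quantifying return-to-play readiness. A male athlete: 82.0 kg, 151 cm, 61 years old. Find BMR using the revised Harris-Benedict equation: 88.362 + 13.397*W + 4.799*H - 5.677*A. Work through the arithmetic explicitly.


Intercept = 88.362
Weight contribution = 13.397 * 82.0 = 1098.554
Height contribution = 4.799 * 151 = 724.649
Age contribution = 5.677 * 61 = 346.297
BMR = 88.362 + 1098.554 + 724.649 - 346.297
= 1565.27 kcal/day

1565.27 kcal/day


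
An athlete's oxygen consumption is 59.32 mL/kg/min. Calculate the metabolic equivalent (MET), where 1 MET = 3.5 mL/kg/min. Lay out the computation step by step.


MET = VO2 / 3.5
= 59.32 / 3.5
= 16.95 METs

16.95 METs


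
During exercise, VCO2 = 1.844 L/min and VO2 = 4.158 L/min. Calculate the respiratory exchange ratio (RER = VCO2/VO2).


RER = VCO2 / VO2
= 1.844 / 4.158
= 0.4435

0.4435


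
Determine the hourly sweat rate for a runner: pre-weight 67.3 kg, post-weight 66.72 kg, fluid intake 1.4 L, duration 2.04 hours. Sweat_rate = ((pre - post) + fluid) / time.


Mass lost = 67.3 - 66.72 = 0.58 kg
Add fluid consumed: 0.58 + 1.4 = 1.98 L total sweat
Sweat rate = 1.98 / 2.04 = 0.971 L/h

0.971 L/h


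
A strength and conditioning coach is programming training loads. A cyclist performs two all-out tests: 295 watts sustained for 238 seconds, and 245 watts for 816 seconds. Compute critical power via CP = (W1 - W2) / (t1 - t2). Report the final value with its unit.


W1 = P1 * t1 = 295 * 238 = 70210 J
W2 = P2 * t2 = 245 * 816 = 199920 J
CP = (70210 - 199920) / (238 - 816)
= 224.41 W

224.41 W


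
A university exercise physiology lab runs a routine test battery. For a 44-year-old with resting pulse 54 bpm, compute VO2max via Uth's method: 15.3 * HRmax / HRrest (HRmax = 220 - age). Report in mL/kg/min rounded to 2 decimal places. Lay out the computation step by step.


Step 1: HRmax = 220 - 44 = 176 bpm
Step 2: Ratio = 176 / 54 = 3.2593
Step 3: VO2max = 15.3 * 3.2593 = 49.87 mL/kg/min

49.87 mL/kg/min


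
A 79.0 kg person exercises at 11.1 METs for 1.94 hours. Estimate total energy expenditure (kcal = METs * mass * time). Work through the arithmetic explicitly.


Energy = METs * mass(kg) * time(h)
= 11.1 * 79.0 * 1.94
= 1701.19 kcal

1701.19 kcal


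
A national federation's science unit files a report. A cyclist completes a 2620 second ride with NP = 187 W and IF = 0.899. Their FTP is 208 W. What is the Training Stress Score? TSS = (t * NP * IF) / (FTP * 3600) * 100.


t * NP * IF = 2620 * 187 * 0.899 = 440456.06
FTP * 3600 = 748800
TSS = (440456.06 / 748800) * 100 = 58.82

58.82 TSS


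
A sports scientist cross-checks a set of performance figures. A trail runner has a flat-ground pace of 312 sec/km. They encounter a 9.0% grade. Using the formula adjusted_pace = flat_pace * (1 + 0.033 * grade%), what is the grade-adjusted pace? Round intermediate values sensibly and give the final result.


Grade factor = 1 + 0.033 * 9.0 = 1.297
Adjusted = 312 * 1.297 = 404.66 sec/km

404.66 s/km


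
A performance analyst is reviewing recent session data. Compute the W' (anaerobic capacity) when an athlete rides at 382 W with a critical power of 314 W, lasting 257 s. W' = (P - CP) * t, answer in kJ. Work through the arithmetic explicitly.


Above-CP power = 68 W
Duration = 257 s
W' = 68 * 257 = 17476 J
Convert: 17476 / 1000 = 17.476 kJ

17.476 kJ


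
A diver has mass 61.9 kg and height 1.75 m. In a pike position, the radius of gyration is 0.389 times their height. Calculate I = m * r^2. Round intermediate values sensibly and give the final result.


r = 0.389 * 1.75 = 0.68075 m
I = m * r^2 = 61.9 * 0.463421 = 28.686 kg*m^2

28.686 kg*m^2


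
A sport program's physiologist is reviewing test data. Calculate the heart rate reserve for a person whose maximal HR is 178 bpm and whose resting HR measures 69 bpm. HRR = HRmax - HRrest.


HRmax = 178 bpm
HRrest = 69 bpm
HRR = 178 - 69 = 109 bpm

109 bpm


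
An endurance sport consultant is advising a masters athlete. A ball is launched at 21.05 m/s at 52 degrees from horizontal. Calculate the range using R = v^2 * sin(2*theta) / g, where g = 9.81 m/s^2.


sin(2 * 52) = sin(104) = 0.970296
v^2 = 21.05^2 = 443.1025
R = 443.1025 * 0.970296 / 9.81
= 43.827 m

43.827 m


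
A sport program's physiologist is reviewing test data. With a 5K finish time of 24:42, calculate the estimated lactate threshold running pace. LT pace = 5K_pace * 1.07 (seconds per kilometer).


Race duration = 1482 s for 5 km
Average pace = 1482 / 5 = 296.4 s/km
LT pace = 296.4 * 1.07
= 317.15 s/km

317.15 s/km


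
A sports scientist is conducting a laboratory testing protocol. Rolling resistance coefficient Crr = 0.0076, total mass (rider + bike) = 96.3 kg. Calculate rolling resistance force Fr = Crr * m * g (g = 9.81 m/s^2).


Fr = Crr * m * g
= 0.0076 * 96.3 * 9.81
= 7.18 N

7.18 N


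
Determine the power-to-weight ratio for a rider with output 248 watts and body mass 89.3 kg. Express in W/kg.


P/W = 248 / 89.3 = 2.777 W/kg

2.777 W/kg


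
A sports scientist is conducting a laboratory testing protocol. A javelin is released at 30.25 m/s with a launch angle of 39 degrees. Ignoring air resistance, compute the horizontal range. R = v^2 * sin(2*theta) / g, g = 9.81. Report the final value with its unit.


Launch speed squared = 915.0625
sin(2 * 39 deg) = 0.978148
Range = 915.0625 * 0.978148 / 9.81
= 91.24 m

91.24 m


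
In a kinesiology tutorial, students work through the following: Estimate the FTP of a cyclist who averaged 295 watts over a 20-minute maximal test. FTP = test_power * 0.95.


FTP = 295 * 0.95 = 280.25 W

280.25 W


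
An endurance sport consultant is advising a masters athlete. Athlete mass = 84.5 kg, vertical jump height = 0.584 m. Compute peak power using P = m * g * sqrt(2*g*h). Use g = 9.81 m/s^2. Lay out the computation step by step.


sqrt(2 * 9.81 * 0.584) = sqrt(11.45808) = 3.384979 m/s
P = 84.5 * 9.81 * 3.384979
= 2805.96 W

2805.96 W


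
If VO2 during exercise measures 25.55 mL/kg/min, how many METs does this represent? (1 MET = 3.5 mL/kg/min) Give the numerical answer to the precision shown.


METs = VO2 / 3.5 = 25.55 / 3.5 = 7.3

7.3 METs


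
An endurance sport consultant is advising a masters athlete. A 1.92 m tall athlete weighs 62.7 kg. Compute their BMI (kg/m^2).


height^2 = 3.6864 m^2
BMI = 62.7 / 3.6864 = 17.01 kg/m^2

17.01 kg/m^2


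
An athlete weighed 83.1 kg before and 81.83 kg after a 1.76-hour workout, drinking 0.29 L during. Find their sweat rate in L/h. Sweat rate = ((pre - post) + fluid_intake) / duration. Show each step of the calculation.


Body mass change = 1.27 kg
Total sweat loss = 1.27 + 0.29 = 1.56 L
Rate = 1.56 / 1.76 = 0.886 L/h

0.886 L/h


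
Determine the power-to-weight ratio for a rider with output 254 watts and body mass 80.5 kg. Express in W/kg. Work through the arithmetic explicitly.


P/W = 254 / 80.5 = 3.155 W/kg

3.155 W/kg


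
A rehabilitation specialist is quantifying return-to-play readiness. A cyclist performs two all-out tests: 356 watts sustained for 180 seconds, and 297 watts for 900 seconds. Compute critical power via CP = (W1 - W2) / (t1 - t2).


W1 = P1 * t1 = 356 * 180 = 64080 J
W2 = P2 * t2 = 297 * 900 = 267300 J
CP = (64080 - 267300) / (180 - 900)
= 282.25 W

282.25 W


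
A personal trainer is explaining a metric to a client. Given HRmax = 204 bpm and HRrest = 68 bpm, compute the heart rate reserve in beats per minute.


Heart rate reserve = maximum HR minus resting HR
HRR = 204 - 68 = 136 bpm

136 bpm


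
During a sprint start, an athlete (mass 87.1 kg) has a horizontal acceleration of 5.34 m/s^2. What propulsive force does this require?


Propulsive force = mass * acceleration
= 87.1 kg * 5.34 m/s^2
= 465.11 N

465.11 N


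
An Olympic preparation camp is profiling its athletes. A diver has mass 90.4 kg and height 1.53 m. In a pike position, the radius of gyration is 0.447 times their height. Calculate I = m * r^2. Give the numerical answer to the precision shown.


r = 0.447 * 1.53 = 0.68391 m
I = m * r^2 = 90.4 * 0.467733 = 42.283 kg*m^2

42.283 kg*m^2


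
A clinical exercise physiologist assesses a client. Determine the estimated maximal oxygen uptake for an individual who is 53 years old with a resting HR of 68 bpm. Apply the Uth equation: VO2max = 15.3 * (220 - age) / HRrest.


HRmax = 220 - 53 = 167
VO2max = 15.3 * (167 / 68)
= 15.3 * 2.4559
= 37.58 mL/kg/min

37.58 mL/kg/min


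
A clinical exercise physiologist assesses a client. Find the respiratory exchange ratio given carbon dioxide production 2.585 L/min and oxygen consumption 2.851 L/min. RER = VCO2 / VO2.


VCO2 = 2.585 L/min
VO2 = 2.851 L/min
RER = 2.585 / 2.851 = 0.9067

0.9067


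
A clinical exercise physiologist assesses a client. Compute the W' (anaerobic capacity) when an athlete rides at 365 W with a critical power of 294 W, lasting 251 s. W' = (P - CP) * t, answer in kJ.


Above-CP power = 71 W
Duration = 251 s
W' = 71 * 251 = 17821 J
Convert: 17821 / 1000 = 17.821 kJ

17.821 kJ


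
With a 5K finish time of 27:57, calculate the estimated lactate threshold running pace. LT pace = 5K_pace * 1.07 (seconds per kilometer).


Race duration = 1677 s for 5 km
Average pace = 1677 / 5 = 335.4 s/km
LT pace = 335.4 * 1.07
= 358.88 s/km

358.88 s/km


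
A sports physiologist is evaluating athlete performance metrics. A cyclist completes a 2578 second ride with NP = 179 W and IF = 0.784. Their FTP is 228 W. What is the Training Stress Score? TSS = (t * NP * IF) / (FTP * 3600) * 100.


t * NP * IF = 2578 * 179 * 0.784 = 361786.208
FTP * 3600 = 820800
TSS = (361786.208 / 820800) * 100 = 44.08

44.08 TSS


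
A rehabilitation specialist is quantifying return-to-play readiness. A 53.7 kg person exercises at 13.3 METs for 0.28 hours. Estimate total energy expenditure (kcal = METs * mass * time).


Energy = METs * mass(kg) * time(h)
= 13.3 * 53.7 * 0.28
= 199.98 kcal

199.98 kcal


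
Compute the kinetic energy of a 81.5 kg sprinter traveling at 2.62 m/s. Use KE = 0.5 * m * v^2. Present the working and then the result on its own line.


Velocity squared = 6.8644
KE = 0.5 * 81.5 * 6.8644 = 279.72 J

279.72 J


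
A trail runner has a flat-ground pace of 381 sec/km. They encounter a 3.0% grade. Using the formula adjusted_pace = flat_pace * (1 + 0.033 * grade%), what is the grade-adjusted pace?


Grade factor = 1 + 0.033 * 3.0 = 1.099
Adjusted = 381 * 1.099 = 418.72 sec/km

418.72 s/km


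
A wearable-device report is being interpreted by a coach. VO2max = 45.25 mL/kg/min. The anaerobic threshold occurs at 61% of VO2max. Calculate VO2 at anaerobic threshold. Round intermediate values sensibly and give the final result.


AT fraction = 61 / 100 = 0.61
AT VO2 = 45.25 * 0.61
= 27.6 mL/kg/min

27.6 mL/kg/min


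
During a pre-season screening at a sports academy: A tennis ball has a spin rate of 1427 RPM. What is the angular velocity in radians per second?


Convert RPM to rad/s: multiply by 2*pi and divide by 60
omega = 1427 * 2 * pi / 60
= 149.435 rad/s

149.435 rad/s


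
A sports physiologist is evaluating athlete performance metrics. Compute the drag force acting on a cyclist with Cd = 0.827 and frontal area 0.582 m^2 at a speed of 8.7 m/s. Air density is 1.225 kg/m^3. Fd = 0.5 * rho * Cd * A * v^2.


Step 1: v^2 = 75.69
Step 2: Fd = 0.5 * 1.225 * 0.827 * 0.582 * 75.69
= 22.314 N

22.314 N


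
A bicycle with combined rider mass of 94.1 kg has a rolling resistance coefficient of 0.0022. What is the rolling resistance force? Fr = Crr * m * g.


Fr = 0.0022 * 94.1 * 9.81
= 0.20702 * 9.81
= 2.031 N

2.031 N


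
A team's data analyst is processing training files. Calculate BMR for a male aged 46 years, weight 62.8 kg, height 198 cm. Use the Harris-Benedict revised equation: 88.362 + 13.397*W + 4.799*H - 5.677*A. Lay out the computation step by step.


Substituting values:
W term = 13.397 * 62.8 = 841.3316
H term = 4.799 * 198 = 950.202
A term = 5.677 * 46 = 261.142
BMR = 1618.75 kcal/day

1618.75 kcal/day


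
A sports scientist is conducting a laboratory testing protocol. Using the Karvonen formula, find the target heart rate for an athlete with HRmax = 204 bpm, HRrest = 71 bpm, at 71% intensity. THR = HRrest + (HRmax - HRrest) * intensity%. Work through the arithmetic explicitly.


HRR = 204 - 71 = 133
THR = 71 + 133 * 0.71
= 71 + 94.43
= 165.43 bpm

165.43 bpm


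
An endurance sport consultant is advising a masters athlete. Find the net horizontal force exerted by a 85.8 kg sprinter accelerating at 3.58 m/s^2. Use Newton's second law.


Newton's second law: F = m * a
F = 85.8 * 3.58 = 307.16 N

307.16 N


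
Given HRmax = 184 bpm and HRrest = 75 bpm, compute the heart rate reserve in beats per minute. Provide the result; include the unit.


Heart rate reserve = maximum HR minus resting HR
HRR = 184 - 75 = 109 bpm

109 bpm


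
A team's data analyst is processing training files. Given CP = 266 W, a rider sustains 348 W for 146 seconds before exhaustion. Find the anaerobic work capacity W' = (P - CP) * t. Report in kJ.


Excess power = 348 - 266 = 82 W
Work above CP = 82 * 146 = 11972 J
W' = 11.972 kJ

11.972 kJ


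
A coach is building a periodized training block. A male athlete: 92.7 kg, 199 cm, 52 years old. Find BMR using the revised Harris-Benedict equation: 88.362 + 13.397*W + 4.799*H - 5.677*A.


Intercept = 88.362
Weight contribution = 13.397 * 92.7 = 1241.9019
Height contribution = 4.799 * 199 = 955.001
Age contribution = 5.677 * 52 = 295.204
BMR = 88.362 + 1241.9019 + 955.001 - 295.204
= 1990.06 kcal/day

1990.06 kcal/day


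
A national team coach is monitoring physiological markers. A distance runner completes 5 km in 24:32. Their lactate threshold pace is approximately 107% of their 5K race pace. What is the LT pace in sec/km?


Convert to seconds: 24 min 32 s = 1472 s
Pace per km = 1472 / 5 = 294.4 s/km
LT pace = 294.4 * 1.07 = 315.01 s/km

315.01 s/km


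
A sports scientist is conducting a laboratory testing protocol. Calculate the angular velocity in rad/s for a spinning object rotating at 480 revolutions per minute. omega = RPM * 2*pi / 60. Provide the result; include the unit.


omega = RPM * 2*pi / 60
= 480 * 6.28318531 / 60
= 50.265 rad/s

50.265 rad/s


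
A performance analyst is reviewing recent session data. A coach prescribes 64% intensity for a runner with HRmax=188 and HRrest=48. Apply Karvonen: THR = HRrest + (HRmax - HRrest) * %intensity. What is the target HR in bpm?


Heart rate reserve = 188 - 48 = 140
Intensity fraction = 64 / 100 = 0.64
THR = 48 + 140 * 0.64 = 137.6 bpm

137.6 bpm


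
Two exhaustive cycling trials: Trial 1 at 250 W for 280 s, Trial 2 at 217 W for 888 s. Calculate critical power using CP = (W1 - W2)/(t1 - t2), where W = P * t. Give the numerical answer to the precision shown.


W1 = 250 * 280 = 70000 J
W2 = 217 * 888 = 192696 J
CP = (70000 - 192696) / (280 - 888)
= -122696 / -608
= 201.8 W

201.8 W


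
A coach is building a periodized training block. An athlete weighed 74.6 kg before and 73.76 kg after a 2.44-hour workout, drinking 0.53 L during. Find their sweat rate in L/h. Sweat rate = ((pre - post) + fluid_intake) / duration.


Body mass change = 0.84 kg
Total sweat loss = 0.84 + 0.53 = 1.37 L
Rate = 1.37 / 2.44 = 0.561 L/h

0.561 L/h


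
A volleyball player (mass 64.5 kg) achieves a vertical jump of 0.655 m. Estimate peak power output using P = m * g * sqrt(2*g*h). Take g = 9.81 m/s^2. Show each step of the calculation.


2 * g * h = 2 * 9.81 * 0.655 = 12.8511
sqrt(12.8511) = 3.584843 m/s
P = 64.5 * 9.81 * 3.584843 = 2268.29 W

2268.29 W


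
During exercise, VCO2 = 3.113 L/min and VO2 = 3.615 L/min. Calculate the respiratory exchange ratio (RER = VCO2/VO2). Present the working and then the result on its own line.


RER = VCO2 / VO2
= 3.113 / 3.615
= 0.8611

0.8611


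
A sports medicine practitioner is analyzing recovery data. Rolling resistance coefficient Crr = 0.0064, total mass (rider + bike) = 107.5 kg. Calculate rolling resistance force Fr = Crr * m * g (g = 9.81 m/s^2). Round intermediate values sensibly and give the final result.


Fr = Crr * m * g
= 0.0064 * 107.5 * 9.81
= 6.749 N

6.749 N


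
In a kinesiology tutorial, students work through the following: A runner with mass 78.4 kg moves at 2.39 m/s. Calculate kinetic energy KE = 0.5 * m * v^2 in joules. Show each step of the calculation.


v^2 = 2.39^2 = 5.7121
KE = 0.5 * 78.4 * 5.7121
= 223.91 J

223.91 J


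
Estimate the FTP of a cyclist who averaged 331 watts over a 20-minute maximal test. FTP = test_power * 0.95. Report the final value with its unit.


FTP = 331 * 0.95 = 314.45 W

314.45 W


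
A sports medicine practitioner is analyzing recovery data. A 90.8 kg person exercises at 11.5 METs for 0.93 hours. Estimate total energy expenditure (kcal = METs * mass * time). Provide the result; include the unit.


Energy = METs * mass(kg) * time(h)
= 11.5 * 90.8 * 0.93
= 971.11 kcal

971.11 kcal


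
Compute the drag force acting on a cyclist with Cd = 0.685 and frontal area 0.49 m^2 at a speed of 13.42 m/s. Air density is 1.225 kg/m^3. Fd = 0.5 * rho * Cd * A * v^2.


Step 1: v^2 = 180.0964
Step 2: Fd = 0.5 * 1.225 * 0.685 * 0.49 * 180.0964
= 37.025 N

37.025 N


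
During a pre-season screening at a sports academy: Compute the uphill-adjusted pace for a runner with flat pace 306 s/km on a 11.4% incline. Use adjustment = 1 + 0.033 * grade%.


Adjustment factor = 1 + 0.033 * 11.4 = 1.3762
Grade-adjusted pace = 306 * 1.3762 = 421.12 s/km

421.12 s/km


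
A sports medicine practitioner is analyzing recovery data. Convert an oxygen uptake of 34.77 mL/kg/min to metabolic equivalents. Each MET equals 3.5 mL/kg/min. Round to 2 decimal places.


One MET = 3.5 mL/kg/min
Number of METs = 34.77 / 3.5
= 9.93 METs

9.93 METs


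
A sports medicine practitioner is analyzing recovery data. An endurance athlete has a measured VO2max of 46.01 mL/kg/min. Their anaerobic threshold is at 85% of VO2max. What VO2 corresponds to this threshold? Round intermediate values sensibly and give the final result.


Anaerobic threshold VO2 = VO2max * 85%
= 46.01 * 0.85
= 39.11 mL/kg/min

39.11 mL/kg/min


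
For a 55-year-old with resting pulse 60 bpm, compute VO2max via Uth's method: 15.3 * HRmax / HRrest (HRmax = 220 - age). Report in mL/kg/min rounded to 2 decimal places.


Step 1: HRmax = 220 - 55 = 165 bpm
Step 2: Ratio = 165 / 60 = 2.75
Step 3: VO2max = 15.3 * 2.75 = 42.08 mL/kg/min

42.08 mL/kg/min


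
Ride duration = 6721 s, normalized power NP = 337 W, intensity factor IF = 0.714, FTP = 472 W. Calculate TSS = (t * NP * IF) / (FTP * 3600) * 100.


Numerator = 6721 * 337 * 0.714 = 1617193.578
Denominator = 472 * 3600 = 1699200
TSS = 1617193.578 / 1699200 * 100
= 95.17

95.17 TSS


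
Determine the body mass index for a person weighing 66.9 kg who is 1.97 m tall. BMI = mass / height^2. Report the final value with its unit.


BMI = mass / height^2
= 66.9 / 1.97^2
= 66.9 / 3.8809
= 17.24 kg/m^2

17.24 kg/m^2


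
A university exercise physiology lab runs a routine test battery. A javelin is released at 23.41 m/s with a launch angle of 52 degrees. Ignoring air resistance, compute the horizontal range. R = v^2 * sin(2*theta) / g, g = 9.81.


Launch speed squared = 548.0281
sin(2 * 52 deg) = 0.970296
Range = 548.0281 * 0.970296 / 9.81
= 54.205 m

54.205 m


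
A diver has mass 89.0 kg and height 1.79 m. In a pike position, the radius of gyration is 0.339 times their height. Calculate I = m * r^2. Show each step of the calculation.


r = 0.339 * 1.79 = 0.60681 m
I = m * r^2 = 89.0 * 0.368218 = 32.771 kg*m^2

32.771 kg*m^2


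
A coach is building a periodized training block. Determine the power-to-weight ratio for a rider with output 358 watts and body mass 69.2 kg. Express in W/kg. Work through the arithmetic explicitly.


P/W = 358 / 69.2 = 5.173 W/kg

5.173 W/kg


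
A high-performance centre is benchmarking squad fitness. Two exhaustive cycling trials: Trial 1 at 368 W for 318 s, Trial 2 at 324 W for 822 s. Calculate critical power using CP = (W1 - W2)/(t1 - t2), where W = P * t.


W1 = 368 * 318 = 117024 J
W2 = 324 * 822 = 266328 J
CP = (117024 - 266328) / (318 - 822)
= -149304 / -504
= 296.24 W

296.24 W


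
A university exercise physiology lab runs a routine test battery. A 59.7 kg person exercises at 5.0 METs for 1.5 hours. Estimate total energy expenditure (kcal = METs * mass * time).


Energy = METs * mass(kg) * time(h)
= 5.0 * 59.7 * 1.5
= 447.75 kcal

447.75 kcal


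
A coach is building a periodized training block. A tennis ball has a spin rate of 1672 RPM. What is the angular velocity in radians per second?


Convert RPM to rad/s: multiply by 2*pi and divide by 60
omega = 1672 * 2 * pi / 60
= 175.091 rad/s

175.091 rad/s


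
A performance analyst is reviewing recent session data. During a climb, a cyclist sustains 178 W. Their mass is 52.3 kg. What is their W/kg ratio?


Power-to-weight = 178 W / 52.3 kg
= 3.403 W/kg

3.403 W/kg


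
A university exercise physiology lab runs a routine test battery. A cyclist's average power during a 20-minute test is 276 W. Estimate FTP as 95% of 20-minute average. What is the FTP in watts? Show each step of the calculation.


FTP = 20-min power * 0.95
= 276 * 0.95
= 262.2 W

262.2 W


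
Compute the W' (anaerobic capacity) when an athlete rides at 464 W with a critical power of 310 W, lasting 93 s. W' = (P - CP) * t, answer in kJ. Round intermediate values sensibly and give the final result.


Above-CP power = 154 W
Duration = 93 s
W' = 154 * 93 = 14322 J
Convert: 14322 / 1000 = 14.322 kJ

14.322 kJ


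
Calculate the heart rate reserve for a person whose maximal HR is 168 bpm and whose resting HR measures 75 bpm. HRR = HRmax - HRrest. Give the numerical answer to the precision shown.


HRmax = 168 bpm
HRrest = 75 bpm
HRR = 168 - 75 = 93 bpm

93 bpm


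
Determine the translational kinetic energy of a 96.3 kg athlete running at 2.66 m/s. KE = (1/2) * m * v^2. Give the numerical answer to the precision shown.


KE = 0.5 * m * v^2
= 0.5 * 96.3 * 2.66^2
= 0.5 * 96.3 * 7.0756
= 340.69 J

340.69 J


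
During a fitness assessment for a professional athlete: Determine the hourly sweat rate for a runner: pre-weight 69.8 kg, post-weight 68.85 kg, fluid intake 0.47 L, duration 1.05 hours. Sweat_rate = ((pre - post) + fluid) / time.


Mass lost = 69.8 - 68.85 = 0.95 kg
Add fluid consumed: 0.95 + 0.47 = 1.42 L total sweat
Sweat rate = 1.42 / 1.05 = 1.352 L/h

1.352 L/h


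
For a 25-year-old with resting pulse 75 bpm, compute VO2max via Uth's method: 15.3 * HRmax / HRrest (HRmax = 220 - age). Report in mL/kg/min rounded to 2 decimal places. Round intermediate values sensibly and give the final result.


Step 1: HRmax = 220 - 25 = 195 bpm
Step 2: Ratio = 195 / 75 = 2.6
Step 3: VO2max = 15.3 * 2.6 = 39.78 mL/kg/min

39.78 mL/kg/min


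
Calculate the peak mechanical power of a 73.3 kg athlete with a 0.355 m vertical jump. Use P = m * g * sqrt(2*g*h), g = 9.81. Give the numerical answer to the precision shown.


First, sqrt(2gh) = sqrt(2 * 9.81 * 0.355)
= sqrt(6.9651) = 2.639148 m/s
Power = 73.3 * 9.81 * 2.639148 = 1897.74 W

1897.74 W


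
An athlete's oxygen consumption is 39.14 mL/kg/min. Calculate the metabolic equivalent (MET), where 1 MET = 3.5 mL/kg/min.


MET = VO2 / 3.5
= 39.14 / 3.5
= 11.18 METs

11.18 METs


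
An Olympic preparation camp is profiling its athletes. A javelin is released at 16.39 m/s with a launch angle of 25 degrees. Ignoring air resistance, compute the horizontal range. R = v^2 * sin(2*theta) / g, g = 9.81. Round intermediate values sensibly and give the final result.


Launch speed squared = 268.6321
sin(2 * 25 deg) = 0.766044
Range = 268.6321 * 0.766044 / 9.81
= 20.977 m

20.977 m


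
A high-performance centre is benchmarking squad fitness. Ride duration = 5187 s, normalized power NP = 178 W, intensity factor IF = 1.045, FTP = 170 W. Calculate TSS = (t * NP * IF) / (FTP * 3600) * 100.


Numerator = 5187 * 178 * 1.045 = 964833.87
Denominator = 170 * 3600 = 612000
TSS = 964833.87 / 612000 * 100
= 157.65

157.65 TSS


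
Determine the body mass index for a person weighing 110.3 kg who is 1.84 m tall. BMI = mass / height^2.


BMI = mass / height^2
= 110.3 / 1.84^2
= 110.3 / 3.3856
= 32.58 kg/m^2

32.58 kg/m^2


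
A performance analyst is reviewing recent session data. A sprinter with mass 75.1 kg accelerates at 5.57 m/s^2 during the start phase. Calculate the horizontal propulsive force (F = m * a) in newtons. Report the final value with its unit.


F = m * a
= 75.1 * 5.57
= 418.31 N

418.31 N


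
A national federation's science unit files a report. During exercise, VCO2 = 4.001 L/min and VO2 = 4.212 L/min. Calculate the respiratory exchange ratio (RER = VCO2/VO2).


RER = VCO2 / VO2
= 4.001 / 4.212
= 0.9499

0.9499


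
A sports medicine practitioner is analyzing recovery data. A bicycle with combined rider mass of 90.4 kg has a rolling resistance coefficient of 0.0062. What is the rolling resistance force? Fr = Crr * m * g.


Fr = 0.0062 * 90.4 * 9.81
= 0.56048 * 9.81
= 5.498 N

5.498 N


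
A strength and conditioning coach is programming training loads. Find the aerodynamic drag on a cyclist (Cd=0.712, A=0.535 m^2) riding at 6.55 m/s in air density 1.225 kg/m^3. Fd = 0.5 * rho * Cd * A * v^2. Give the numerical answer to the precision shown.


Fd = 0.5 * 1.225 * 0.712 * 0.535 * 6.55^2
= 0.5 * 1.225 * 0.712 * 0.535 * 42.9025
= 10.01 N

10.01 N
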